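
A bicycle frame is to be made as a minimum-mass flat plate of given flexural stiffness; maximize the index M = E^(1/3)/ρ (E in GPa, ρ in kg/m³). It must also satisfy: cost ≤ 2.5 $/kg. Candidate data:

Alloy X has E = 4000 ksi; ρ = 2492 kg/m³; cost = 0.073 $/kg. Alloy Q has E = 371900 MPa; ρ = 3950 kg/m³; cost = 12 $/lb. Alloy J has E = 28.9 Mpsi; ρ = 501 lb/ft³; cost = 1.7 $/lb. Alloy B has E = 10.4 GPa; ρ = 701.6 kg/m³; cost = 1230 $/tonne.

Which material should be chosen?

Screen on constraints: cost ≤ 2.5 $/kg. Survivors: alloy X, alloy B.
In SI units:
  alloy X: E = 27.58 GPa, ρ = 2492 kg/m³
  alloy B: E = 10.40 GPa, ρ = 701.6 kg/m³
  alloy B: M = 3.11×10⁻³
  alloy X: M = 1.21×10⁻³
Alloy B ranks first.

alloy B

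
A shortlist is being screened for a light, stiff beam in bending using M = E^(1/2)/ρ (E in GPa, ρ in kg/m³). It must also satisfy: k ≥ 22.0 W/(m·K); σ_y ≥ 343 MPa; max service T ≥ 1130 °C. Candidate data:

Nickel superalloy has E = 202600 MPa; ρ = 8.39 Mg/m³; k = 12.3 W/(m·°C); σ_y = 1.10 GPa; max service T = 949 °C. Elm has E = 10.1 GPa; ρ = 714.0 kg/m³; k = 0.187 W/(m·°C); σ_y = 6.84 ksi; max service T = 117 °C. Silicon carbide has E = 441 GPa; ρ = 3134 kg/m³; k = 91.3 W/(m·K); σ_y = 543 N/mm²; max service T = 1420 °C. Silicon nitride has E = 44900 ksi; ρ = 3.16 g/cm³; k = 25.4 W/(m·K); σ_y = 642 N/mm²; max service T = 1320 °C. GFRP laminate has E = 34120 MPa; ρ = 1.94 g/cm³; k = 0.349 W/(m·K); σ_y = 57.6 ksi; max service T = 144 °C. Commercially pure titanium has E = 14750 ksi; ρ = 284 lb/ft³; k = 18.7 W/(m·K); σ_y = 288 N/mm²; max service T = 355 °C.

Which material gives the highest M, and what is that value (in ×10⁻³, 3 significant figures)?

Screen on constraints: k ≥ 22.0 W/(m·K); σ_y ≥ 343 MPa; max service T ≥ 1130 °C. Survivors: silicon carbide, silicon nitride.
Convert each candidate to consistent units, then evaluate M:
  silicon carbide: E = 441.0 GPa, ρ = 3134 kg/m³
  silicon nitride: E = 309.6 GPa, ρ = 3160 kg/m³
  silicon carbide: M = 6.70×10⁻³
  silicon nitride: M = 5.57×10⁻³
Silicon carbide has the largest M.

silicon carbide, M = 6.70×10⁻³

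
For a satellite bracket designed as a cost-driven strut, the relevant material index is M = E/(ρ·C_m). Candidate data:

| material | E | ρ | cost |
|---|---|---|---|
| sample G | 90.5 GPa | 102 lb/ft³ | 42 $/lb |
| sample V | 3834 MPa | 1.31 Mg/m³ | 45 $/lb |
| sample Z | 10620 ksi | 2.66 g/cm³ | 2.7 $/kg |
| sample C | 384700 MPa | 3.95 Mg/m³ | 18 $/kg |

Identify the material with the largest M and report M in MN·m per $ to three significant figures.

sample Z, M = 10.2 MN·m per $

In SI units:
  sample G: E = 90.50 GPa, ρ = 1634 kg/m³, cost = 92.59 $/kg
  sample V: E = 3.834 GPa, ρ = 1310 kg/m³, cost = 99.21 $/kg
  sample Z: E = 73.22 GPa, ρ = 2660 kg/m³, cost = 2.700 $/kg
  sample C: E = 384.7 GPa, ρ = 3950 kg/m³, cost = 18.00 $/kg
  sample Z: M = 10.2 MN·m per $
  sample C: M = 5.41 MN·m per $
  sample G: M = 0.598 MN·m per $
  sample V: M = 0.0295 MN·m per $
The maximum is for sample Z.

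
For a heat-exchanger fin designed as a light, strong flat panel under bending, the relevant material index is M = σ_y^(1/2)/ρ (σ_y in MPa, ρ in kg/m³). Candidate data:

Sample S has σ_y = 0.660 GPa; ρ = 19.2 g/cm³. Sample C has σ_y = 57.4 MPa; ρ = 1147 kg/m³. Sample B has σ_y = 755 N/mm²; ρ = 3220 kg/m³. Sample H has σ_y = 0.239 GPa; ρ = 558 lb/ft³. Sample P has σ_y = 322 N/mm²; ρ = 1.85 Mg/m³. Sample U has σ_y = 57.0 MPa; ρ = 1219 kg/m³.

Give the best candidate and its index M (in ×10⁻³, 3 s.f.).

sample P, M = 9.70×10⁻³

After converting to SI:
  sample S: σ_y = 660.0 MPa, ρ = 19200 kg/m³
  sample C: σ_y = 57.40 MPa, ρ = 1147 kg/m³
  sample B: σ_y = 755.0 MPa, ρ = 3220 kg/m³
  sample H: σ_y = 239.0 MPa, ρ = 8938 kg/m³
  sample P: σ_y = 322.0 MPa, ρ = 1850 kg/m³
  sample U: σ_y = 57.00 MPa, ρ = 1219 kg/m³
  sample P: M = 9.70×10⁻³
  sample B: M = 8.53×10⁻³
  sample C: M = 6.61×10⁻³
  sample U: M = 6.19×10⁻³
  sample H: M = 1.73×10⁻³
  sample S: M = 1.34×10⁻³
Highest index: sample P.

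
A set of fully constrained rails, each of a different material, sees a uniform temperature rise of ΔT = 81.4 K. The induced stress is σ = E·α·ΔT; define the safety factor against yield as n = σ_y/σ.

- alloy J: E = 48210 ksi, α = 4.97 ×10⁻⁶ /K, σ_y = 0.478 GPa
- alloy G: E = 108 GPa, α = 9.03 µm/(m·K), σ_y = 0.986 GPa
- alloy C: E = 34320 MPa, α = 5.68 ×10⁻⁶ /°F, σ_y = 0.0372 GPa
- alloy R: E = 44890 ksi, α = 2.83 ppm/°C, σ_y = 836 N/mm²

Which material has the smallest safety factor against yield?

alloy C

Per material, after unit conversion:
  alloy J: E = 332.4, α = 4.97, σ_y = 478.0 → σ = 134 MPa, n = 3.55
  alloy G: E = 108.0, α = 9.03, σ_y = 986.0 → σ = 79.4 MPa, n = 12.4
  alloy C: E = 34.32, α = 10.2, σ_y = 37.20 → σ = 28.6 MPa, n = 1.30
  alloy R: E = 309.5, α = 2.83, σ_y = 836.0 → σ = 71.3 MPa, n = 11.7
The minimum is alloy C at n = 1.30.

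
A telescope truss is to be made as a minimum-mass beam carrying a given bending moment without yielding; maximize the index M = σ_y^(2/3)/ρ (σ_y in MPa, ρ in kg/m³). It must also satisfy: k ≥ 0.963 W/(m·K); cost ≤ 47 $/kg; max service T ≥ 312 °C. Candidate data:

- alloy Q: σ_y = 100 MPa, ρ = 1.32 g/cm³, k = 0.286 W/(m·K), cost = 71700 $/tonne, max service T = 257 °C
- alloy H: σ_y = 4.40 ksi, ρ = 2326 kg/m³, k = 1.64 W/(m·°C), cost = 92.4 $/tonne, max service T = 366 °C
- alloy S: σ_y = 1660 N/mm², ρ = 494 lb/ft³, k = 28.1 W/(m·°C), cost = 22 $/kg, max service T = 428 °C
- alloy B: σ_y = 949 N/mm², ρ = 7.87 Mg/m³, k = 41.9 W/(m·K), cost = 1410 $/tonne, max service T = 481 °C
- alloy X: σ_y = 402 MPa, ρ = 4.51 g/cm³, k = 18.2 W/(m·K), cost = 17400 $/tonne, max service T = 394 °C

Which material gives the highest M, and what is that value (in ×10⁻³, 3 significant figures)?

alloy S, M = 17.7×10⁻³

Screen on constraints: k ≥ 0.963 W/(m·K); cost ≤ 47 $/kg; max service T ≥ 312 °C. Survivors: alloy H, alloy S, alloy B, alloy X.
In SI units:
  alloy H: σ_y = 30.34 MPa, ρ = 2326 kg/m³
  alloy S: σ_y = 1660 MPa, ρ = 7913 kg/m³
  alloy B: σ_y = 949.0 MPa, ρ = 7870 kg/m³
  alloy X: σ_y = 402.0 MPa, ρ = 4510 kg/m³
  alloy S: M = 17.7×10⁻³
  alloy B: M = 12.3×10⁻³
  alloy X: M = 12.1×10⁻³
  alloy H: M = 4.18×10⁻³
Alloy S ranks first.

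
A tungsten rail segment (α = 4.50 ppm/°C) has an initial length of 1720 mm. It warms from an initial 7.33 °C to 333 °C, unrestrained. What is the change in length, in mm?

2.52 mm

ΔT = 333 − 7.33 = 325.7 K.
ΔL = α·L₀·ΔT = 4.50×10⁻⁶ × 1720 mm × 325.7 K = 2.52 mm.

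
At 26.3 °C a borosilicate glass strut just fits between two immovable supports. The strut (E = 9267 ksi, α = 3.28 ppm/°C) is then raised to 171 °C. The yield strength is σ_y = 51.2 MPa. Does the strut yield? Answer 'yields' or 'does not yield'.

does not yield

E = 9267 ksi = 63.89 GPa.
ΔT = 144.7 K. Constrained thermal stress σ = E·α·ΔT = 63.89×10³ MPa × 3.28×10⁻⁶ × 144.7 = 30.3 MPa (compressive).
Compare to σ_y = 51.2 MPa: σ < σ_y, so it does not yield.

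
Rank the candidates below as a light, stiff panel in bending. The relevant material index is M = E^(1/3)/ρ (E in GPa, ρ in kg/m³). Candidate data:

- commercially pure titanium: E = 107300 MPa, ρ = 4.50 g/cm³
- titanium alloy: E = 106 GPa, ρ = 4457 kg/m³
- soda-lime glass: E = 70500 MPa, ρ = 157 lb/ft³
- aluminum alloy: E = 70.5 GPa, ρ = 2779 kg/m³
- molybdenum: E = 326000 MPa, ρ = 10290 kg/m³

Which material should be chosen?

Putting every candidate on a common basis:
  commercially pure titanium: E = 107.3 GPa, ρ = 4500 kg/m³
  titanium alloy: E = 106.0 GPa, ρ = 4457 kg/m³
  soda-lime glass: E = 70.50 GPa, ρ = 2515 kg/m³
  aluminum alloy: E = 70.50 GPa, ρ = 2779 kg/m³
  molybdenum: E = 326.0 GPa, ρ = 10290 kg/m³
  soda-lime glass: M = 1.64×10⁻³
  aluminum alloy: M = 1.49×10⁻³
  titanium alloy: M = 1.06×10⁻³
  commercially pure titanium: M = 1.06×10⁻³
  molybdenum: M = 0.669×10⁻³
Soda-lime glass ranks first.

soda-lime glass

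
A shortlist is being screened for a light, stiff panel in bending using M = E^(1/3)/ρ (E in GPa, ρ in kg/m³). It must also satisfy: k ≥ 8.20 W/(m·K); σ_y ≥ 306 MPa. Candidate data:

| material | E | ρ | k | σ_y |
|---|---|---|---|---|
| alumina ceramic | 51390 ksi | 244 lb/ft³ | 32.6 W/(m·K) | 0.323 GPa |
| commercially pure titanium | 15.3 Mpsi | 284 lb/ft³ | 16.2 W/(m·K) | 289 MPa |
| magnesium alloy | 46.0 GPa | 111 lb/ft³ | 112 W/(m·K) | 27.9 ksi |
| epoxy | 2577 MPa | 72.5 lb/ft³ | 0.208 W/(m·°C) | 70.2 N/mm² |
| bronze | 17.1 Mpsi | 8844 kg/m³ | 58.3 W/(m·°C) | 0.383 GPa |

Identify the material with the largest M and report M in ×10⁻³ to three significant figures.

alumina ceramic, M = 1.81×10⁻³

Screen on constraints: k ≥ 8.20 W/(m·K); σ_y ≥ 306 MPa. Survivors: alumina ceramic, bronze.
Convert each candidate to consistent units, then evaluate M:
  alumina ceramic: E = 354.3 GPa, ρ = 3909 kg/m³
  bronze: E = 117.9 GPa, ρ = 8844 kg/m³
  alumina ceramic: M = 1.81×10⁻³
  bronze: M = 0.554×10⁻³
Highest index: alumina ceramic.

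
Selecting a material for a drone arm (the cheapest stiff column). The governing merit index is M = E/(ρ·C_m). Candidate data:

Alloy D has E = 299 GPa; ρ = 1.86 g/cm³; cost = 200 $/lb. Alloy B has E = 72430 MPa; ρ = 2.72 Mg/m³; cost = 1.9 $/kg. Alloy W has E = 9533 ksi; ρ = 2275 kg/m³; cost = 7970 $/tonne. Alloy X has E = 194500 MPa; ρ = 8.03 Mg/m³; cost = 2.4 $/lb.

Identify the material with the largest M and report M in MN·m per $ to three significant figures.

Normalizing units and computing the index:
  alloy D: E = 299.0 GPa, ρ = 1860 kg/m³, cost = 440.9 $/kg
  alloy B: E = 72.43 GPa, ρ = 2720 kg/m³, cost = 1.900 $/kg
  alloy W: E = 65.73 GPa, ρ = 2275 kg/m³, cost = 7.970 $/kg
  alloy X: E = 194.5 GPa, ρ = 8030 kg/m³, cost = 5.291 $/kg
  alloy B: M = 14.0 MN·m per $
  alloy X: M = 4.58 MN·m per $
  alloy W: M = 3.63 MN·m per $
  alloy D: M = 0.365 MN·m per $
Alloy B ranks first.

alloy B, M = 14.0 MN·m per $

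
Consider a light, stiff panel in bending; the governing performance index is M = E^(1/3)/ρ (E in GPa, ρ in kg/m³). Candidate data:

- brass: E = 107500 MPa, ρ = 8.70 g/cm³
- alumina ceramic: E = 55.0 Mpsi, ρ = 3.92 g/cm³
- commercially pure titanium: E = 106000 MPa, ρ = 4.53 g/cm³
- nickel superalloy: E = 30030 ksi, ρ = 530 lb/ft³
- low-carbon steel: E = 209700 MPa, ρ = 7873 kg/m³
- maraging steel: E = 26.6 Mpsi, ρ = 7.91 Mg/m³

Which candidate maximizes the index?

Putting every candidate on a common basis:
  brass: E = 107.5 GPa, ρ = 8700 kg/m³
  alumina ceramic: E = 379.2 GPa, ρ = 3920 kg/m³
  commercially pure titanium: E = 106.0 GPa, ρ = 4530 kg/m³
  nickel superalloy: E = 207.0 GPa, ρ = 8490 kg/m³
  low-carbon steel: E = 209.7 GPa, ρ = 7873 kg/m³
  maraging steel: E = 183.4 GPa, ρ = 7910 kg/m³
  alumina ceramic: M = 1.85×10⁻³
  commercially pure titanium: M = 1.04×10⁻³
  low-carbon steel: M = 0.755×10⁻³
  maraging steel: M = 0.718×10⁻³
  nickel superalloy: M = 0.697×10⁻³
  brass: M = 0.547×10⁻³
The maximum is for alumina ceramic.

alumina ceramic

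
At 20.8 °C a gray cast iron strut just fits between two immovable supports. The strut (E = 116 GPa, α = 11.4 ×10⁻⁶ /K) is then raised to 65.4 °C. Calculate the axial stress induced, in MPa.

59.0 MPa

ΔT = 44.60 K. Constrained thermal stress σ = E·α·ΔT = 116.0×10³ MPa × 11.4×10⁻⁶ × 44.60 = 59.0 MPa (compressive).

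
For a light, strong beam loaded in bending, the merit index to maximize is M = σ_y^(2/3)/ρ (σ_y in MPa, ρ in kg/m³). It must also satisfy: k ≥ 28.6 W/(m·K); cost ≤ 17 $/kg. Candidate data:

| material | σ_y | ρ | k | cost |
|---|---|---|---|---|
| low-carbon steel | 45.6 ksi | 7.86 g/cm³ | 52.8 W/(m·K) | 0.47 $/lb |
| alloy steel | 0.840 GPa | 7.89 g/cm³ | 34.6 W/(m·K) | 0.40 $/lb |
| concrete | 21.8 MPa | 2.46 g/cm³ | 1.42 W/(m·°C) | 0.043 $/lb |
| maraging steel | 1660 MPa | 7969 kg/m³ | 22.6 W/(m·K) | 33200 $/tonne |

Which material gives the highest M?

Screen on constraints: k ≥ 28.6 W/(m·K); cost ≤ 17 $/kg. Survivors: low-carbon steel, alloy steel.
After converting to SI:
  low-carbon steel: σ_y = 314.4 MPa, ρ = 7860 kg/m³
  alloy steel: σ_y = 840.0 MPa, ρ = 7890 kg/m³
  alloy steel: M = 11.3×10⁻³
  low-carbon steel: M = 5.88×10⁻³
Alloy steel has the largest M.

alloy steel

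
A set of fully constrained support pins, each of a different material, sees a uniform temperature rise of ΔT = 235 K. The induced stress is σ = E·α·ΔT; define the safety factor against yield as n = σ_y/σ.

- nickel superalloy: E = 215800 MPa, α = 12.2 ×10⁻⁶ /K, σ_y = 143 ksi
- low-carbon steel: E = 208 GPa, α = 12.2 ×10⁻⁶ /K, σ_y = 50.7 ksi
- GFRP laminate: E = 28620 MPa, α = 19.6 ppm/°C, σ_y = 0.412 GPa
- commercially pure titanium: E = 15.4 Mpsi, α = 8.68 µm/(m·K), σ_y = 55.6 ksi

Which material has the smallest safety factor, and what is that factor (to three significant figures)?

In consistent units (E in GPa, α in ×10⁻⁶/K, σ_y in MPa):
  nickel superalloy: E = 215.8, α = 12.2, σ_y = 986.0 → σ = 619 MPa, n = 1.59
  low-carbon steel: E = 208.0, α = 12.2, σ_y = 349.6 → σ = 596 MPa, n = 0.586
  GFRP laminate: E = 28.62, α = 19.6, σ_y = 412.0 → σ = 132 MPa, n = 3.13
  commercially pure titanium: E = 106.2, α = 8.68, σ_y = 383.3 → σ = 217 MPa, n = 1.77
Smallest n: low-carbon steel with n = 0.586.

low-carbon steel, n = 0.586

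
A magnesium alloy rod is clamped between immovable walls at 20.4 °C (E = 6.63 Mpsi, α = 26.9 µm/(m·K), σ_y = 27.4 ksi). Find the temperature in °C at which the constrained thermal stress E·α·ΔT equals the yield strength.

174 °C

E = 6.63 Mpsi = 45.71 GPa.
σ_y = 27.4 ksi = 188.9 MPa.
E·α·ΔT = 188.9 MPa ⇒ ΔT = 188.9 / (45.71×10³ × 26.9×10⁻⁶) = 153.6 K.
T = 20.4 + 153.6 = 174.0 °C.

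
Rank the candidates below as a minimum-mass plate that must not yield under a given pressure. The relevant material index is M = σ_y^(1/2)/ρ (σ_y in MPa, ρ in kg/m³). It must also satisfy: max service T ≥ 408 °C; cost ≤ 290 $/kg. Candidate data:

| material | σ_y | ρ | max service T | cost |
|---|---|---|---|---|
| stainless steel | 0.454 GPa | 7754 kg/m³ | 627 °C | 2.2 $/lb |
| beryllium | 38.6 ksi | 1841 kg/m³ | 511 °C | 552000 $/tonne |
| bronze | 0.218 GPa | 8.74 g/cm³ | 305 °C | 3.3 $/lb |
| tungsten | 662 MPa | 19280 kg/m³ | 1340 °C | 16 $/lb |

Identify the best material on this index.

Screen on constraints: max service T ≥ 408 °C; cost ≤ 290 $/kg. Survivors: stainless steel, tungsten.
Normalizing units and computing the index:
  stainless steel: σ_y = 454.0 MPa, ρ = 7754 kg/m³
  tungsten: σ_y = 662.0 MPa, ρ = 19280 kg/m³
  stainless steel: M = 2.75×10⁻³
  tungsten: M = 1.33×10⁻³
Stainless steel has the largest M.

stainless steel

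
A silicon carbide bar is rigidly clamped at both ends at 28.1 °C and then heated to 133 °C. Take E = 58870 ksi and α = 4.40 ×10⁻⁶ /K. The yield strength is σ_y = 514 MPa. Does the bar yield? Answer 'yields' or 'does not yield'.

does not yield

E = 58870 ksi = 405.9 GPa.
ΔT = 104.9 K. Constrained thermal stress σ = E·α·ΔT = 405.9×10³ MPa × 4.40×10⁻⁶ × 104.9 = 187 MPa (compressive).
Compare to σ_y = 514 MPa: σ < σ_y, so it does not yield.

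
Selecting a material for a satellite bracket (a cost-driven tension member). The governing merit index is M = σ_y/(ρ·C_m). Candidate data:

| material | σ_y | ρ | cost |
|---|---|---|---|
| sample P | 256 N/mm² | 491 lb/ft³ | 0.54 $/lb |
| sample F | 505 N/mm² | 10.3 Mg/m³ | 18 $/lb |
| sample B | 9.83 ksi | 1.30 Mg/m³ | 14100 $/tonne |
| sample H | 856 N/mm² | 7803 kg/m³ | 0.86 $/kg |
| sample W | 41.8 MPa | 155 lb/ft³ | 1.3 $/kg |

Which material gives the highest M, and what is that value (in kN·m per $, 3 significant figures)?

Putting every candidate on a common basis:
  sample P: σ_y = 256.0 MPa, ρ = 7865 kg/m³, cost = 1.190 $/kg
  sample F: σ_y = 505.0 MPa, ρ = 10300 kg/m³, cost = 39.68 $/kg
  sample B: σ_y = 67.78 MPa, ρ = 1300 kg/m³, cost = 14.10 $/kg
  sample H: σ_y = 856.0 MPa, ρ = 7803 kg/m³, cost = 0.8600 $/kg
  sample W: σ_y = 41.80 MPa, ρ = 2483 kg/m³, cost = 1.300 $/kg
  sample H: M = 128 kN·m per $
  sample P: M = 27.3 kN·m per $
  sample W: M = 13.0 kN·m per $
  sample B: M = 3.70 kN·m per $
  sample F: M = 1.24 kN·m per $
Highest index: sample H.

sample H, M = 128 kN·m per $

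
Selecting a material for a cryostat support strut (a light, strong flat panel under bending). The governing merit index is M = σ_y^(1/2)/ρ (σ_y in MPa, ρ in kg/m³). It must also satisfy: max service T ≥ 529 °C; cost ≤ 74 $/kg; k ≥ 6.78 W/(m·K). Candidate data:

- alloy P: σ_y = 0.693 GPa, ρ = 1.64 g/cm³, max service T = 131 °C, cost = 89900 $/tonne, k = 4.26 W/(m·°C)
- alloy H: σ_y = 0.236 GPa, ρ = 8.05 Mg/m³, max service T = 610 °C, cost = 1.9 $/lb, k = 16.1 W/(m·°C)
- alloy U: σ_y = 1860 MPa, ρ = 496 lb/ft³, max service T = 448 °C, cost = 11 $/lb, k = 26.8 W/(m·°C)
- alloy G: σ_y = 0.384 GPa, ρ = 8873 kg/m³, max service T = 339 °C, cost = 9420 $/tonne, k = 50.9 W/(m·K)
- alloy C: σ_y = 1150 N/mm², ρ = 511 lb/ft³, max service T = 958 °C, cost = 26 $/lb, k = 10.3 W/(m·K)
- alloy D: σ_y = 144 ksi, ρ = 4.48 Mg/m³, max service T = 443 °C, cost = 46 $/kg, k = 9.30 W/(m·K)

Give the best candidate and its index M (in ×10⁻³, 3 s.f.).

Screen on constraints: max service T ≥ 529 °C; cost ≤ 74 $/kg; k ≥ 6.78 W/(m·K). Survivors: alloy H, alloy C.
In SI units:
  alloy H: σ_y = 236.0 MPa, ρ = 8050 kg/m³
  alloy C: σ_y = 1150 MPa, ρ = 8185 kg/m³
  alloy C: M = 4.14×10⁻³
  alloy H: M = 1.91×10⁻³
The maximum is for alloy C.

alloy C, M = 4.14×10⁻³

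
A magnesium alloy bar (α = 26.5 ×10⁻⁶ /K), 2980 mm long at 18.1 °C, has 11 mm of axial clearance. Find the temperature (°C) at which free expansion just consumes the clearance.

α·L₀·ΔT = 11.0 mm ⇒ ΔT = 11.0 / (26.5×10⁻⁶ × 2980.0) = 139.3 K.
T = 18.1 + 139.3 = 157.4 °C.

157 °C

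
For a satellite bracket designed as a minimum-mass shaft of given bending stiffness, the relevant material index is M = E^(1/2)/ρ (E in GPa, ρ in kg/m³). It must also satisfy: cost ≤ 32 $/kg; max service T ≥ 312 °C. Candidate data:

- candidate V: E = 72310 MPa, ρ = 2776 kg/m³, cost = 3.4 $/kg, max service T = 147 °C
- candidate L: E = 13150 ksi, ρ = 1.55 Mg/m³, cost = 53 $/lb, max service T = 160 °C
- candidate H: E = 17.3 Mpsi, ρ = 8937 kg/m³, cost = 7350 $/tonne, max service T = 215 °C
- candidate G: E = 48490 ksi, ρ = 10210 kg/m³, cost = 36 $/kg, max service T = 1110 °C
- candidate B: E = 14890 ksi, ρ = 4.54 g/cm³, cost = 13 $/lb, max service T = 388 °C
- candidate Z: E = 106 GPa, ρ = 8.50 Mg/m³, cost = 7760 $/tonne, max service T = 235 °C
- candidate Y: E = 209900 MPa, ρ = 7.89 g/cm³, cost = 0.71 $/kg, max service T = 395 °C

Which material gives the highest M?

candidate B

Screen on constraints: cost ≤ 32 $/kg; max service T ≥ 312 °C. Survivors: candidate B, candidate Y.
In SI units:
  candidate B: E = 102.7 GPa, ρ = 4540 kg/m³
  candidate Y: E = 209.9 GPa, ρ = 7890 kg/m³
  candidate B: M = 2.23×10⁻³
  candidate Y: M = 1.84×10⁻³
The maximum is for candidate B.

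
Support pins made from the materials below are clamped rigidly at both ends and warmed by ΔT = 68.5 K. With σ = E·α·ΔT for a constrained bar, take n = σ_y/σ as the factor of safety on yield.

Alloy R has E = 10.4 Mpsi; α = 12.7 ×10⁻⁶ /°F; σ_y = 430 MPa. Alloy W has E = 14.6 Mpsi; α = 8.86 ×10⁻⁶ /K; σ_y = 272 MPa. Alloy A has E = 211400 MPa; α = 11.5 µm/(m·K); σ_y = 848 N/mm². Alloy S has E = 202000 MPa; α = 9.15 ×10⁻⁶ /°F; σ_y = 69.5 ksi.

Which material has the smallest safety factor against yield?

Per material, after unit conversion:
  alloy R: E = 71.71, α = 22.9, σ_y = 430.0 → σ = 112 MPa, n = 3.83
  alloy W: E = 100.7, α = 8.86, σ_y = 272.0 → σ = 61.1 MPa, n = 4.45
  alloy A: E = 211.4, α = 11.5, σ_y = 848.0 → σ = 167 MPa, n = 5.09
  alloy S: E = 202.0, α = 16.5, σ_y = 479.2 → σ = 228 MPa, n = 2.10
The minimum is alloy S at n = 2.10.

alloy S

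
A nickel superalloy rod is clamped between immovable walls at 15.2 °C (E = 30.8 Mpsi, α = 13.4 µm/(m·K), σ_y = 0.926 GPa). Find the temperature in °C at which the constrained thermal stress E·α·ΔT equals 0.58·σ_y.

204 °C

E = 30.8 Mpsi = 212.4 GPa.
σ_y = 0.926 GPa = 926.0 MPa.
E·α·ΔT = 537.1 MPa ⇒ ΔT = 537.1 / (212.4×10³ × 13.4×10⁻⁶) = 188.7 K.
T = 15.2 + 188.7 = 203.9 °C.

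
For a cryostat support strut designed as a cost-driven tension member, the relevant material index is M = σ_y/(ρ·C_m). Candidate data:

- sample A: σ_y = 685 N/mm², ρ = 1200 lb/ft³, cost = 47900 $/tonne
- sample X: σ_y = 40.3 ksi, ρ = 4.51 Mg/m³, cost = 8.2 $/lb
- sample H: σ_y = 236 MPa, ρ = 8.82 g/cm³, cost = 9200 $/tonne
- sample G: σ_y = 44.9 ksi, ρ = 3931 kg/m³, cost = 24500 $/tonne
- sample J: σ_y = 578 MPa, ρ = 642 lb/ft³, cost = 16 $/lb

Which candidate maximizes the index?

sample X

After converting to SI:
  sample A: σ_y = 685.0 MPa, ρ = 19220 kg/m³, cost = 47.90 $/kg
  sample X: σ_y = 277.9 MPa, ρ = 4510 kg/m³, cost = 18.08 $/kg
  sample H: σ_y = 236.0 MPa, ρ = 8820 kg/m³, cost = 9.200 $/kg
  sample G: σ_y = 309.6 MPa, ρ = 3931 kg/m³, cost = 24.50 $/kg
  sample J: σ_y = 578.0 MPa, ρ = 10280 kg/m³, cost = 35.27 $/kg
  sample X: M = 3.41 kN·m per $
  sample G: M = 3.21 kN·m per $
  sample H: M = 2.91 kN·m per $
  sample J: M = 1.59 kN·m per $
  sample A: M = 0.744 kN·m per $
Sample X ranks first.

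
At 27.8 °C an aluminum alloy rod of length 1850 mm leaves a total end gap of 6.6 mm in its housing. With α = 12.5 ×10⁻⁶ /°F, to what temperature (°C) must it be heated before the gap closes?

186 °C

α = 12.5×10⁻⁶/°F × 9/5 = 22.5×10⁻⁶/K.
α·L₀·ΔT = 6.6 mm ⇒ ΔT = 6.6 / (22.5×10⁻⁶ × 1850.0) = 158.6 K.
T = 27.8 + 158.6 = 186.4 °C.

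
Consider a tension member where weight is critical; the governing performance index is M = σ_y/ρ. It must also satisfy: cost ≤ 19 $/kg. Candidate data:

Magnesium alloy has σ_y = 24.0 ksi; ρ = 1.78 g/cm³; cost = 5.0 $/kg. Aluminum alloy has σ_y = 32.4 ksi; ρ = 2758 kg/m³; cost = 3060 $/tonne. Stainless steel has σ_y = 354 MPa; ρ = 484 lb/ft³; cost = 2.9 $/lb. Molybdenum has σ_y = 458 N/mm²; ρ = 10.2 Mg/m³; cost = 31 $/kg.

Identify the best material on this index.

Screen on constraints: cost ≤ 19 $/kg. Survivors: magnesium alloy, aluminum alloy, stainless steel.
Convert each candidate to consistent units, then evaluate M:
  magnesium alloy: σ_y = 165.5 MPa, ρ = 1780 kg/m³
  aluminum alloy: σ_y = 223.4 MPa, ρ = 2758 kg/m³
  stainless steel: σ_y = 354.0 MPa, ρ = 7753 kg/m³
  magnesium alloy: M = 93.0 kN·m/kg
  aluminum alloy: M = 81.0 kN·m/kg
  stainless steel: M = 45.7 kN·m/kg
The maximum is for magnesium alloy.

magnesium alloy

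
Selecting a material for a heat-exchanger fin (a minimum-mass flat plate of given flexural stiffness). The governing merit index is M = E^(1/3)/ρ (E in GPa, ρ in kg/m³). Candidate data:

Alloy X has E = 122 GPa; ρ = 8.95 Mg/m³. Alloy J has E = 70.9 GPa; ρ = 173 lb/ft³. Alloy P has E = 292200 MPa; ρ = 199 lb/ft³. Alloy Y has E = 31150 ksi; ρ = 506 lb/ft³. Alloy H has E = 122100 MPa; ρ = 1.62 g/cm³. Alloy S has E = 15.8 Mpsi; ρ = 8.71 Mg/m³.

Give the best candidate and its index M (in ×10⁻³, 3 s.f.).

Normalizing units and computing the index:
  alloy X: E = 122.0 GPa, ρ = 8950 kg/m³
  alloy J: E = 70.90 GPa, ρ = 2771 kg/m³
  alloy P: E = 292.2 GPa, ρ = 3188 kg/m³
  alloy Y: E = 214.8 GPa, ρ = 8105 kg/m³
  alloy H: E = 122.1 GPa, ρ = 1620 kg/m³
  alloy S: E = 108.9 GPa, ρ = 8710 kg/m³
  alloy H: M = 3.06×10⁻³
  alloy P: M = 2.08×10⁻³
  alloy J: M = 1.49×10⁻³
  alloy Y: M = 0.739×10⁻³
  alloy X: M = 0.554×10⁻³
  alloy S: M = 0.548×10⁻³
The maximum is for alloy H.

alloy H, M = 3.06×10⁻³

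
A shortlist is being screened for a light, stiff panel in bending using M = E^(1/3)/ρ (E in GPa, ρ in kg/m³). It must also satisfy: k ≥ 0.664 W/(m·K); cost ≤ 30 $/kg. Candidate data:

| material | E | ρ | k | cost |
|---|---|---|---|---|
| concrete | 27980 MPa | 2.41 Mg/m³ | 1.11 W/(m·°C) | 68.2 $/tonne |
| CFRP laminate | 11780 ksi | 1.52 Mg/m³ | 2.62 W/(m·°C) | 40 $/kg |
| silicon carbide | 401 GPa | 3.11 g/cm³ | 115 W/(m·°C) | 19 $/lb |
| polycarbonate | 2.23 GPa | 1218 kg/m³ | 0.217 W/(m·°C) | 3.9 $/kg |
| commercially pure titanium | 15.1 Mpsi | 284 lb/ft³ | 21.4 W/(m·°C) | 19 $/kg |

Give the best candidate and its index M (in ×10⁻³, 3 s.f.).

concrete, M = 1.26×10⁻³

Screen on constraints: k ≥ 0.664 W/(m·K); cost ≤ 30 $/kg. Survivors: concrete, commercially pure titanium.
Normalizing units and computing the index:
  concrete: E = 27.98 GPa, ρ = 2410 kg/m³
  commercially pure titanium: E = 104.1 GPa, ρ = 4549 kg/m³
  concrete: M = 1.26×10⁻³
  commercially pure titanium: M = 1.03×10⁻³
Concrete has the largest M.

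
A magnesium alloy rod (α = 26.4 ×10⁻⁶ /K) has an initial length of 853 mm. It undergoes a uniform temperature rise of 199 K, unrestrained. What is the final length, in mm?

ΔL = α·L₀·ΔT = 26.4×10⁻⁶ × 853 mm × 199.0 K = 4.48 mm.
L = L₀ + ΔL = 853 + 4.48 = 857.48 mm.

857.48 mm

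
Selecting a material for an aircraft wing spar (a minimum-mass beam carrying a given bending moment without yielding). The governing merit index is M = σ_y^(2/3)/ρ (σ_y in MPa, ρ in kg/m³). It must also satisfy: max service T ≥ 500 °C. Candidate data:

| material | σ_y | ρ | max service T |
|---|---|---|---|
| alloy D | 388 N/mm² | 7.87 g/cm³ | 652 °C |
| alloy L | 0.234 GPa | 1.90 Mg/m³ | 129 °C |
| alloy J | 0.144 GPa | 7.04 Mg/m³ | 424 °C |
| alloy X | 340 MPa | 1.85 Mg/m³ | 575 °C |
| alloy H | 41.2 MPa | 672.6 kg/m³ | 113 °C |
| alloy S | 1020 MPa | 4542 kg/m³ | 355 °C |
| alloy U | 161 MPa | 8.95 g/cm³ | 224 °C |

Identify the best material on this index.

Screen on constraints: max service T ≥ 500 °C. Survivors: alloy D, alloy X.
Convert each candidate to consistent units, then evaluate M:
  alloy D: σ_y = 388.0 MPa, ρ = 7870 kg/m³
  alloy X: σ_y = 340.0 MPa, ρ = 1850 kg/m³
  alloy X: M = 26.3×10⁻³
  alloy D: M = 6.76×10⁻³
The maximum is for alloy X.

alloy X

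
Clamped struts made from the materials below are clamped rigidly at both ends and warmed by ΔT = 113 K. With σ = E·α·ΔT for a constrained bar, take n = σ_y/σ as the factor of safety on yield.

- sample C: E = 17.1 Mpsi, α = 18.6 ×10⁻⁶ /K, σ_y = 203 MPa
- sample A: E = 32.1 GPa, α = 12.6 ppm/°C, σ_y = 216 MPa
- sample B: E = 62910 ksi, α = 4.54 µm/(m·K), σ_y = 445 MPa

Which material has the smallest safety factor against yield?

In consistent units (E in GPa, α in ×10⁻⁶/K, σ_y in MPa):
  sample C: E = 117.9, α = 18.6, σ_y = 203.0 → σ = 248 MPa, n = 0.819
  sample A: E = 32.10, α = 12.6, σ_y = 216.0 → σ = 45.7 MPa, n = 4.73
  sample B: E = 433.7, α = 4.54, σ_y = 445.0 → σ = 223 MPa, n = 2.00
The minimum is sample C at n = 0.819.

sample C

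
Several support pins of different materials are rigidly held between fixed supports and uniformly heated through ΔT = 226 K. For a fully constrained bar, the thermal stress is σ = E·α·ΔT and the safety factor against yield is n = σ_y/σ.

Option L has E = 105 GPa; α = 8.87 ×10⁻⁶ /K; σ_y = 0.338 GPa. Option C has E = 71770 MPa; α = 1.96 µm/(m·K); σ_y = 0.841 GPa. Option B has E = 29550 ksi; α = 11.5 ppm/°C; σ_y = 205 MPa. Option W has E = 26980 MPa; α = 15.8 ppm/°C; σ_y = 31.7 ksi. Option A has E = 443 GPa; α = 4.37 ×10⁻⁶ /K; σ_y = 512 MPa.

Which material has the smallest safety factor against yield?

In consistent units (E in GPa, α in ×10⁻⁶/K, σ_y in MPa):
  option L: E = 105.0, α = 8.87, σ_y = 338.0 → σ = 210 MPa, n = 1.61
  option C: E = 71.77, α = 1.96, σ_y = 841.0 → σ = 31.8 MPa, n = 26.5
  option B: E = 203.7, α = 11.5, σ_y = 205.0 → σ = 530 MPa, n = 0.387
  option W: E = 26.98, α = 15.8, σ_y = 218.6 → σ = 96.3 MPa, n = 2.27
  option A: E = 443.0, α = 4.37, σ_y = 512.0 → σ = 438 MPa, n = 1.17
Option B has the lowest safety factor, n = 0.387.

option B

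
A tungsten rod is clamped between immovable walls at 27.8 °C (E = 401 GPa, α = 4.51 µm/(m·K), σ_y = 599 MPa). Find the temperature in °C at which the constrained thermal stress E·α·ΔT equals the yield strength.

359 °C

E·α·ΔT = 599.0 MPa ⇒ ΔT = 599.0 / (401.0×10³ × 4.51×10⁻⁶) = 331.2 K.
T = 27.8 + 331.2 = 359.0 °C.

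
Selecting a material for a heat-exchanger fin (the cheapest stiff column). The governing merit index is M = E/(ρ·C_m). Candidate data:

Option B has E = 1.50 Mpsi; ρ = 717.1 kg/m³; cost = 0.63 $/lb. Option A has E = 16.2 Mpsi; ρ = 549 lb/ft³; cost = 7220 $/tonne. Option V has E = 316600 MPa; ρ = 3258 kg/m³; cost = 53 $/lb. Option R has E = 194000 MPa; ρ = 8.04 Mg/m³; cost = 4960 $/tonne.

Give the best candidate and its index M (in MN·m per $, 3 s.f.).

Convert each candidate to consistent units, then evaluate M:
  option B: E = 10.34 GPa, ρ = 717.1 kg/m³, cost = 1.389 $/kg
  option A: E = 111.7 GPa, ρ = 8794 kg/m³, cost = 7.220 $/kg
  option V: E = 316.6 GPa, ρ = 3258 kg/m³, cost = 116.8 $/kg
  option R: E = 194.0 GPa, ρ = 8040 kg/m³, cost = 4.960 $/kg
  option B: M = 10.4 MN·m per $
  option R: M = 4.86 MN·m per $
  option A: M = 1.76 MN·m per $
  option V: M = 0.832 MN·m per $
Highest index: option B.

option B, M = 10.4 MN·m per $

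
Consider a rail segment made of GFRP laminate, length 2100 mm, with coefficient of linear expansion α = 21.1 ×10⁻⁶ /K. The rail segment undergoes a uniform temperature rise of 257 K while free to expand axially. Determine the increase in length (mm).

ΔL = α·L₀·ΔT = 21.1×10⁻⁶ × 2100 mm × 257.0 K = 11.4 mm.

11.4 mm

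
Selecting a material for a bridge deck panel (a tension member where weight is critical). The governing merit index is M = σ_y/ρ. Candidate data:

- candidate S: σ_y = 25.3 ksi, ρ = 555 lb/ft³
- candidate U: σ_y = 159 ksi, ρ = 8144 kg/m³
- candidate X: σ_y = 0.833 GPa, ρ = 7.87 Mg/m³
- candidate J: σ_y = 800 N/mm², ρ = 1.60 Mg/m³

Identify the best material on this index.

candidate J

Convert each candidate to consistent units, then evaluate M:
  candidate S: σ_y = 174.4 MPa, ρ = 8890 kg/m³
  candidate U: σ_y = 1096 MPa, ρ = 8144 kg/m³
  candidate X: σ_y = 833.0 MPa, ρ = 7870 kg/m³
  candidate J: σ_y = 800.0 MPa, ρ = 1600 kg/m³
  candidate J: M = 500 kN·m/kg
  candidate U: M = 135 kN·m/kg
  candidate X: M = 106 kN·m/kg
  candidate S: M = 19.6 kN·m/kg
The maximum is for candidate J.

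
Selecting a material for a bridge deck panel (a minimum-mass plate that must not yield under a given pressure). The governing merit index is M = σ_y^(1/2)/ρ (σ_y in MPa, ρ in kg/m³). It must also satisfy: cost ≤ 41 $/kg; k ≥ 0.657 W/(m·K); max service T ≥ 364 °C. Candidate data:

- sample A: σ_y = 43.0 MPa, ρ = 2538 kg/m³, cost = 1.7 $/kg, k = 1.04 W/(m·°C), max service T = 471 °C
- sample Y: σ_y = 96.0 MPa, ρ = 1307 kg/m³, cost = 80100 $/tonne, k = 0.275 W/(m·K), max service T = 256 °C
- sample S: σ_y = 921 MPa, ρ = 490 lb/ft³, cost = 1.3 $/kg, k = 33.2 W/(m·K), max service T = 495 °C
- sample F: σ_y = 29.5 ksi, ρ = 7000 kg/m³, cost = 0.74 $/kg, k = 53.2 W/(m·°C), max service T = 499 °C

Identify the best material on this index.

Screen on constraints: cost ≤ 41 $/kg; k ≥ 0.657 W/(m·K); max service T ≥ 364 °C. Survivors: sample A, sample S, sample F.
In SI units:
  sample A: σ_y = 43.00 MPa, ρ = 2538 kg/m³
  sample S: σ_y = 921.0 MPa, ρ = 7849 kg/m³
  sample F: σ_y = 203.4 MPa, ρ = 7000 kg/m³
  sample S: M = 3.87×10⁻³
  sample A: M = 2.58×10⁻³
  sample F: M = 2.04×10⁻³
Sample S has the largest M.

sample S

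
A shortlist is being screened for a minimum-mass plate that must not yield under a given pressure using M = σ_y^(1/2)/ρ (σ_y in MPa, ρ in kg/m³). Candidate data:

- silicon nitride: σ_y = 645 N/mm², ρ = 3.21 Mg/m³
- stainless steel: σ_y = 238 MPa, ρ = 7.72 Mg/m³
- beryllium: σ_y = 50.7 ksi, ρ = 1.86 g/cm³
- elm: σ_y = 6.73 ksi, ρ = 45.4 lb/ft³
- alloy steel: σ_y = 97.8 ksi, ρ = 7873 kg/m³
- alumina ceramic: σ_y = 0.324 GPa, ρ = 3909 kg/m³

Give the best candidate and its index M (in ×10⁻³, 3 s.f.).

beryllium, M = 10.1×10⁻³

In SI units:
  silicon nitride: σ_y = 645.0 MPa, ρ = 3210 kg/m³
  stainless steel: σ_y = 238.0 MPa, ρ = 7720 kg/m³
  beryllium: σ_y = 349.6 MPa, ρ = 1860 kg/m³
  elm: σ_y = 46.40 MPa, ρ = 727.2 kg/m³
  alloy steel: σ_y = 674.3 MPa, ρ = 7873 kg/m³
  alumina ceramic: σ_y = 324.0 MPa, ρ = 3909 kg/m³
  beryllium: M = 10.1×10⁻³
  elm: M = 9.37×10⁻³
  silicon nitride: M = 7.91×10⁻³
  alumina ceramic: M = 4.60×10⁻³
  alloy steel: M = 3.30×10⁻³
  stainless steel: M = 2.00×10⁻³
Beryllium has the largest M.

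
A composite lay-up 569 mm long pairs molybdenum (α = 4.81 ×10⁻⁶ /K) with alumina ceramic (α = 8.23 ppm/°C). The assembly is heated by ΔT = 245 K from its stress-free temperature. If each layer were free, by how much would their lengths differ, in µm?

Δα = |4.81 − 8.23|×10⁻⁶/K = 3.42×10⁻⁶/K.
ΔL_mismatch = Δα·L·ΔT = 3.42×10⁻⁶ × 569.0 mm × 245.0 K = 477 µm.

477 µm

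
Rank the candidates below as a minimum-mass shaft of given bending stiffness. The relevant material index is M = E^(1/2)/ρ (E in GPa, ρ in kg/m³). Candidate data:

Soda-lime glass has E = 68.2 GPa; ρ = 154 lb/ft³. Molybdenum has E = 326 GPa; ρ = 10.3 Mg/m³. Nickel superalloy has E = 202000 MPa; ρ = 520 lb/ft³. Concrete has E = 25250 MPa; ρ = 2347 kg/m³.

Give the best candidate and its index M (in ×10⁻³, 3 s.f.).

Putting every candidate on a common basis:
  soda-lime glass: E = 68.20 GPa, ρ = 2467 kg/m³
  molybdenum: E = 326.0 GPa, ρ = 10300 kg/m³
  nickel superalloy: E = 202.0 GPa, ρ = 8330 kg/m³
  concrete: E = 25.25 GPa, ρ = 2347 kg/m³
  soda-lime glass: M = 3.35×10⁻³
  concrete: M = 2.14×10⁻³
  molybdenum: M = 1.75×10⁻³
  nickel superalloy: M = 1.71×10⁻³
Soda-lime glass ranks first.

soda-lime glass, M = 3.35×10⁻³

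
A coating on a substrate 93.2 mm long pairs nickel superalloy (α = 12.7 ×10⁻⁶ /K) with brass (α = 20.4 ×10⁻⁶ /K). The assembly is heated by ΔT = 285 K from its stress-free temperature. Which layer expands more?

α(nickel superalloy) = 12.7×10⁻⁶/K vs α(brass) = 20.4×10⁻⁶/K.
Higher α expands more for the same ΔT: brass.

brass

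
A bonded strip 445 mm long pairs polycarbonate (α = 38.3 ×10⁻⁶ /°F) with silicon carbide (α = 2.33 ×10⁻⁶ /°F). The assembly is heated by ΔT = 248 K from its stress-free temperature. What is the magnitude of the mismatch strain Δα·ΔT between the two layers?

0.0161

polycarbonate: α = 38.3×10⁻⁶/°F × 9/5 = 68.9×10⁻⁶/K.
silicon carbide: α = 2.33×10⁻⁶/°F × 9/5 = 4.19×10⁻⁶/K.
Δα = |68.9 − 4.19|×10⁻⁶/K = 64.7×10⁻⁶/K.
Mismatch strain = Δα·ΔT = 64.7×10⁻⁶ × 248.0 = 0.0161.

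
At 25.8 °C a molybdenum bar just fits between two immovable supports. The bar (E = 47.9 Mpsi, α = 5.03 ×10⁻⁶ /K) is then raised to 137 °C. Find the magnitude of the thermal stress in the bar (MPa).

185 MPa

E = 47.9 Mpsi = 330.3 GPa.
ΔT = 111.2 K. Constrained thermal stress σ = E·α·ΔT = 330.3×10³ MPa × 5.03×10⁻⁶ × 111.2 = 185 MPa (compressive).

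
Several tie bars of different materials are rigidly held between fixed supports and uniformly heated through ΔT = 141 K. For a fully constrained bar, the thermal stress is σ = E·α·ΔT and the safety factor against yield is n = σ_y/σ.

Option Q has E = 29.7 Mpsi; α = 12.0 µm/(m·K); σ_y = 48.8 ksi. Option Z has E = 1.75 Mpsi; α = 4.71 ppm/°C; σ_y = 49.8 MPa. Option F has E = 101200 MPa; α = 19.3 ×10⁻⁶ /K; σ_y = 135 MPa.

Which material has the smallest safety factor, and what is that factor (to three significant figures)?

Converting E to GPa, α to ×10⁻⁶/K, σ_y to MPa, then σ and n for each:
  option Q: E = 204.8, α = 12.0, σ_y = 336.5 → σ = 346 MPa, n = 0.971
  option Z: E = 12.07, α = 4.71, σ_y = 49.80 → σ = 8.01 MPa, n = 6.21
  option F: E = 101.2, α = 19.3, σ_y = 135.0 → σ = 275 MPa, n = 0.490
The minimum is option F at n = 0.490.

option F, n = 0.490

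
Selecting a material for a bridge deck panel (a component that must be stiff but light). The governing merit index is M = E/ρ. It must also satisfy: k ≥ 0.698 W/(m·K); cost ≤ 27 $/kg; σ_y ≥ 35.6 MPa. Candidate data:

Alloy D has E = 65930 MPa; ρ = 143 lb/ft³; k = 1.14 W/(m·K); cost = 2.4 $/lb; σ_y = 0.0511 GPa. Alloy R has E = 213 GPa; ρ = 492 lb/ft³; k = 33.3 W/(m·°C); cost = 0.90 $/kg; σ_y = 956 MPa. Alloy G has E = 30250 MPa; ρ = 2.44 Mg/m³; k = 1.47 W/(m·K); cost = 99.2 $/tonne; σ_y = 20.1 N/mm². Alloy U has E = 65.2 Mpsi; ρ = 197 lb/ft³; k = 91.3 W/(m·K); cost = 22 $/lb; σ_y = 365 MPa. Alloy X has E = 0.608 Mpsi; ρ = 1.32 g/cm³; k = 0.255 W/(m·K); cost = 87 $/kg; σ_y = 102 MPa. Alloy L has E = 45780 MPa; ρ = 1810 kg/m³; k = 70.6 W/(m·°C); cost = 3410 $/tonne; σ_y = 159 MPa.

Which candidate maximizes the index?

alloy D

Screen on constraints: k ≥ 0.698 W/(m·K); cost ≤ 27 $/kg; σ_y ≥ 35.6 MPa. Survivors: alloy D, alloy R, alloy L.
Putting every candidate on a common basis:
  alloy D: E = 65.93 GPa, ρ = 2291 kg/m³
  alloy R: E = 213.0 GPa, ρ = 7881 kg/m³
  alloy L: E = 45.78 GPa, ρ = 1810 kg/m³
  alloy D: M = 28.8 MN·m/kg
  alloy R: M = 27.0 MN·m/kg
  alloy L: M = 25.3 MN·m/kg
Alloy D ranks first.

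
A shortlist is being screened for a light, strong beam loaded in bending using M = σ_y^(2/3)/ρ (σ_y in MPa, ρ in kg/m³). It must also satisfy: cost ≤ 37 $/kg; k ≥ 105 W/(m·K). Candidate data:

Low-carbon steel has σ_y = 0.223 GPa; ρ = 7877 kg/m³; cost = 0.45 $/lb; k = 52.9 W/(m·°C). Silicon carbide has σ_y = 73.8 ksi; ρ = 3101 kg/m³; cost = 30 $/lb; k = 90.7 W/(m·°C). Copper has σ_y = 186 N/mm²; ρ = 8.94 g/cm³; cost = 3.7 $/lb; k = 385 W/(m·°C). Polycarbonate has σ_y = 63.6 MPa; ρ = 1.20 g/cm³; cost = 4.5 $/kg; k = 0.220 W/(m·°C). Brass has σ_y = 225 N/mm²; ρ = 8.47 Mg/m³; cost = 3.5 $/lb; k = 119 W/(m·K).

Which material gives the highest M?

Screen on constraints: cost ≤ 37 $/kg; k ≥ 105 W/(m·K). Survivors: copper, brass.
Putting every candidate on a common basis:
  copper: σ_y = 186.0 MPa, ρ = 8940 kg/m³
  brass: σ_y = 225.0 MPa, ρ = 8470 kg/m³
  brass: M = 4.37×10⁻³
  copper: M = 3.64×10⁻³
The maximum is for brass.

brass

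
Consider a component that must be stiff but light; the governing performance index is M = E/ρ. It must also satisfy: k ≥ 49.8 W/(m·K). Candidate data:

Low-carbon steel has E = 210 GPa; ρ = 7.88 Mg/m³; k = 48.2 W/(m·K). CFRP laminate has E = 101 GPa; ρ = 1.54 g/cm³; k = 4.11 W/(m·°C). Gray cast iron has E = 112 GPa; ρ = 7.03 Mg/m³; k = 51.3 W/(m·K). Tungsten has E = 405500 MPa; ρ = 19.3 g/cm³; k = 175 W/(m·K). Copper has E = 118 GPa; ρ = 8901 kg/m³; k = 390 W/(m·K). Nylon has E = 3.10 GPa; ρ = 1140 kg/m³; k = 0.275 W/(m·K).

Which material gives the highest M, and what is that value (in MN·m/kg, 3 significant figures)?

tungsten, M = 21.0 MN·m/kg

Screen on constraints: k ≥ 49.8 W/(m·K). Survivors: gray cast iron, tungsten, copper.
Putting every candidate on a common basis:
  gray cast iron: E = 112.0 GPa, ρ = 7030 kg/m³
  tungsten: E = 405.5 GPa, ρ = 19300 kg/m³
  copper: E = 118.0 GPa, ρ = 8901 kg/m³
  tungsten: M = 21.0 MN·m/kg
  gray cast iron: M = 15.9 MN·m/kg
  copper: M = 13.3 MN·m/kg
Tungsten has the largest M.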